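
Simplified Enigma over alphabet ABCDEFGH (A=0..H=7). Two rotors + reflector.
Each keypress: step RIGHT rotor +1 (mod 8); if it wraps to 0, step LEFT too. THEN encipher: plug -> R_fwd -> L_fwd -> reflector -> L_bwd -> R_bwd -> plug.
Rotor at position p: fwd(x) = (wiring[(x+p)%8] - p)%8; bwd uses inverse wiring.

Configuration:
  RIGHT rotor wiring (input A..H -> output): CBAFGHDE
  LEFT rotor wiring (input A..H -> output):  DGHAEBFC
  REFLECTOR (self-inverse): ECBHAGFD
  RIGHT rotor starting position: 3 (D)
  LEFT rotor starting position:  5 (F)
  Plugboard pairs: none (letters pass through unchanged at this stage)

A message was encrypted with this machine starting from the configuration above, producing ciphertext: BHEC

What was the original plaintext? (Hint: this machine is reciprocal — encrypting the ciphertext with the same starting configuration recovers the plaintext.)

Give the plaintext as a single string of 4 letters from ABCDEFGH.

Char 1 ('B'): step: R->4, L=5; B->plug->B->R->D->L->G->refl->F->L'->C->R'->A->plug->A
Char 2 ('H'): step: R->5, L=5; H->plug->H->R->B->L->A->refl->E->L'->A->R'->G->plug->G
Char 3 ('E'): step: R->6, L=5; E->plug->E->R->C->L->F->refl->G->L'->D->R'->D->plug->D
Char 4 ('C'): step: R->7, L=5; C->plug->C->R->C->L->F->refl->G->L'->D->R'->B->plug->B

Answer: AGDB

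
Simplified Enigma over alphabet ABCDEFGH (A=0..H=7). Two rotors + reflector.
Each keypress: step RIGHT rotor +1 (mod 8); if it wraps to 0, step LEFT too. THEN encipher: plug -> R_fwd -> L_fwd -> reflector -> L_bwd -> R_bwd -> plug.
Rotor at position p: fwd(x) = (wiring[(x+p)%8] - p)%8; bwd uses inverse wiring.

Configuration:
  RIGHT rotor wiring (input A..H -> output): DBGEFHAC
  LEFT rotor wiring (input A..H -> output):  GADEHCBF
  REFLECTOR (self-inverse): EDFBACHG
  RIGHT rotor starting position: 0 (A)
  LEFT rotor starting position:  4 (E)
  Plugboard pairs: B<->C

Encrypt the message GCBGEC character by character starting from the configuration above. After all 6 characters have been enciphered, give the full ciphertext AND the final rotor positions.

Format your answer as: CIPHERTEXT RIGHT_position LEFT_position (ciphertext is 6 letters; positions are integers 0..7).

Answer: EACBAA 6 4

Derivation:
Char 1 ('G'): step: R->1, L=4; G->plug->G->R->B->L->G->refl->H->L'->G->R'->E->plug->E
Char 2 ('C'): step: R->2, L=4; C->plug->B->R->C->L->F->refl->C->L'->E->R'->A->plug->A
Char 3 ('B'): step: R->3, L=4; B->plug->C->R->E->L->C->refl->F->L'->C->R'->B->plug->C
Char 4 ('G'): step: R->4, L=4; G->plug->G->R->C->L->F->refl->C->L'->E->R'->C->plug->B
Char 5 ('E'): step: R->5, L=4; E->plug->E->R->E->L->C->refl->F->L'->C->R'->A->plug->A
Char 6 ('C'): step: R->6, L=4; C->plug->B->R->E->L->C->refl->F->L'->C->R'->A->plug->A
Final: ciphertext=EACBAA, RIGHT=6, LEFT=4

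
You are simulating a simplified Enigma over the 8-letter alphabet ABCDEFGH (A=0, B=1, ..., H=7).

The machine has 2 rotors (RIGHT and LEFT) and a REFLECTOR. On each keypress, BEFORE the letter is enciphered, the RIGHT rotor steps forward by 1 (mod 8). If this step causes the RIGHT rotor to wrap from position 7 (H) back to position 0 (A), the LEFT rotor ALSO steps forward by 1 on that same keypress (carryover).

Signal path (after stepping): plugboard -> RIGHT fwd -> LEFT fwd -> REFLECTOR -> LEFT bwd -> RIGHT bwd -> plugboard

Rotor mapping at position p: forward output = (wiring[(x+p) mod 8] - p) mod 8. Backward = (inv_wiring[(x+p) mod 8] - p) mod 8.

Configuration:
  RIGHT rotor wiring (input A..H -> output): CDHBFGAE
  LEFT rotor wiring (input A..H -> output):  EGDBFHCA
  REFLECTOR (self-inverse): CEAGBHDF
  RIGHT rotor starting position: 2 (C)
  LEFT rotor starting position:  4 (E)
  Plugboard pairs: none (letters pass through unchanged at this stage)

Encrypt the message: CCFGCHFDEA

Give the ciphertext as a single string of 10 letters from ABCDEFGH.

Char 1 ('C'): step: R->3, L=4; C->plug->C->R->D->L->E->refl->B->L'->A->R'->G->plug->G
Char 2 ('C'): step: R->4, L=4; C->plug->C->R->E->L->A->refl->C->L'->F->R'->H->plug->H
Char 3 ('F'): step: R->5, L=4; F->plug->F->R->C->L->G->refl->D->L'->B->R'->A->plug->A
Char 4 ('G'): step: R->6, L=4; G->plug->G->R->H->L->F->refl->H->L'->G->R'->B->plug->B
Char 5 ('C'): step: R->7, L=4; C->plug->C->R->E->L->A->refl->C->L'->F->R'->A->plug->A
Char 6 ('H'): step: R->0, L->5 (L advanced); H->plug->H->R->E->L->B->refl->E->L'->G->R'->F->plug->F
Char 7 ('F'): step: R->1, L=5; F->plug->F->R->H->L->A->refl->C->L'->A->R'->C->plug->C
Char 8 ('D'): step: R->2, L=5; D->plug->D->R->E->L->B->refl->E->L'->G->R'->E->plug->E
Char 9 ('E'): step: R->3, L=5; E->plug->E->R->B->L->F->refl->H->L'->D->R'->C->plug->C
Char 10 ('A'): step: R->4, L=5; A->plug->A->R->B->L->F->refl->H->L'->D->R'->G->plug->G

Answer: GHABAFCECG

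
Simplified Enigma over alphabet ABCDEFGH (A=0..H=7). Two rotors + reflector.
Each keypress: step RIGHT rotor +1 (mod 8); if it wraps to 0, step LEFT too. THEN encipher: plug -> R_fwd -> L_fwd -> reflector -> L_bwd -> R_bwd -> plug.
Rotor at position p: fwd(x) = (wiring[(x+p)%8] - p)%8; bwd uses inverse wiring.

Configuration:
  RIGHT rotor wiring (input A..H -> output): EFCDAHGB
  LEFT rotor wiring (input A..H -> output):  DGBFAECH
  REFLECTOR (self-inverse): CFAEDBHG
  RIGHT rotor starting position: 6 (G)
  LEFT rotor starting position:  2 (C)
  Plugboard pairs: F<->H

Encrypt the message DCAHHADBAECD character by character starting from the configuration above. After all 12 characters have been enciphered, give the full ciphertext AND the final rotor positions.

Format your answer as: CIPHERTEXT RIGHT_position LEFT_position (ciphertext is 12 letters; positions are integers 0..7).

Char 1 ('D'): step: R->7, L=2; D->plug->D->R->D->L->C->refl->A->L'->E->R'->E->plug->E
Char 2 ('C'): step: R->0, L->3 (L advanced); C->plug->C->R->C->L->B->refl->F->L'->B->R'->H->plug->F
Char 3 ('A'): step: R->1, L=3; A->plug->A->R->E->L->E->refl->D->L'->G->R'->E->plug->E
Char 4 ('H'): step: R->2, L=3; H->plug->F->R->H->L->G->refl->H->L'->D->R'->H->plug->F
Char 5 ('H'): step: R->3, L=3; H->plug->F->R->B->L->F->refl->B->L'->C->R'->G->plug->G
Char 6 ('A'): step: R->4, L=3; A->plug->A->R->E->L->E->refl->D->L'->G->R'->G->plug->G
Char 7 ('D'): step: R->5, L=3; D->plug->D->R->H->L->G->refl->H->L'->D->R'->H->plug->F
Char 8 ('B'): step: R->6, L=3; B->plug->B->R->D->L->H->refl->G->L'->H->R'->D->plug->D
Char 9 ('A'): step: R->7, L=3; A->plug->A->R->C->L->B->refl->F->L'->B->R'->F->plug->H
Char 10 ('E'): step: R->0, L->4 (L advanced); E->plug->E->R->A->L->E->refl->D->L'->D->R'->D->plug->D
Char 11 ('C'): step: R->1, L=4; C->plug->C->R->C->L->G->refl->H->L'->E->R'->A->plug->A
Char 12 ('D'): step: R->2, L=4; D->plug->D->R->F->L->C->refl->A->L'->B->R'->B->plug->B
Final: ciphertext=EFEFGGFDHDAB, RIGHT=2, LEFT=4

Answer: EFEFGGFDHDAB 2 4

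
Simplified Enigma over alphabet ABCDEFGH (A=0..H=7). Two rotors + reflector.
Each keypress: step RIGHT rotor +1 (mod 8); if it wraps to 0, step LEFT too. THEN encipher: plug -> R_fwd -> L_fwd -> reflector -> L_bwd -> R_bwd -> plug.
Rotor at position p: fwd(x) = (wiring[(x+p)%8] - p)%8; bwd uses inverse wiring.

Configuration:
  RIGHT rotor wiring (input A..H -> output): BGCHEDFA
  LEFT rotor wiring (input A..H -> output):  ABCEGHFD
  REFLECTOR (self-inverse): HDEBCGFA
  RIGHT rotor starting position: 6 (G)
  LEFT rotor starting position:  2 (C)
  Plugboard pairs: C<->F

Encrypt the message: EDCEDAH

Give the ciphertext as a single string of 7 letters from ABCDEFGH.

Answer: FEGFGFD

Derivation:
Char 1 ('E'): step: R->7, L=2; E->plug->E->R->A->L->A->refl->H->L'->H->R'->C->plug->F
Char 2 ('D'): step: R->0, L->3 (L advanced); D->plug->D->R->H->L->H->refl->A->L'->E->R'->E->plug->E
Char 3 ('C'): step: R->1, L=3; C->plug->F->R->E->L->A->refl->H->L'->H->R'->G->plug->G
Char 4 ('E'): step: R->2, L=3; E->plug->E->R->D->L->C->refl->E->L'->C->R'->C->plug->F
Char 5 ('D'): step: R->3, L=3; D->plug->D->R->C->L->E->refl->C->L'->D->R'->G->plug->G
Char 6 ('A'): step: R->4, L=3; A->plug->A->R->A->L->B->refl->D->L'->B->R'->C->plug->F
Char 7 ('H'): step: R->5, L=3; H->plug->H->R->H->L->H->refl->A->L'->E->R'->D->plug->D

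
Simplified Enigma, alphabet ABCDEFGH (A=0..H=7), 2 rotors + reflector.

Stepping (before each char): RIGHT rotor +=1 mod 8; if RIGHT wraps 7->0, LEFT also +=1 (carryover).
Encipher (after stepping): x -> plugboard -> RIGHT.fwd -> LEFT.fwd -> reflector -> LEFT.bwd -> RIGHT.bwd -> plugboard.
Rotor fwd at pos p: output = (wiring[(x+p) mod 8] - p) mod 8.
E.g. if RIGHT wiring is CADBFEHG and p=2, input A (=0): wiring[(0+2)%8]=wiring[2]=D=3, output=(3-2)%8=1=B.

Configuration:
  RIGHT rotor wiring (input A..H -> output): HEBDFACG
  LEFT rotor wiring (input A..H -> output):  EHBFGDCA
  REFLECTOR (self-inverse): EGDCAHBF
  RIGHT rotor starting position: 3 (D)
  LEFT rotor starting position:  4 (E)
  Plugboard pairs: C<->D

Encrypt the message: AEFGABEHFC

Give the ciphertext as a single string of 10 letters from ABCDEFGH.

Char 1 ('A'): step: R->4, L=4; A->plug->A->R->B->L->H->refl->F->L'->G->R'->C->plug->D
Char 2 ('E'): step: R->5, L=4; E->plug->E->R->H->L->B->refl->G->L'->C->R'->D->plug->C
Char 3 ('F'): step: R->6, L=4; F->plug->F->R->F->L->D->refl->C->L'->A->R'->B->plug->B
Char 4 ('G'): step: R->7, L=4; G->plug->G->R->B->L->H->refl->F->L'->G->R'->F->plug->F
Char 5 ('A'): step: R->0, L->5 (L advanced); A->plug->A->R->H->L->B->refl->G->L'->A->R'->F->plug->F
Char 6 ('B'): step: R->1, L=5; B->plug->B->R->A->L->G->refl->B->L'->H->R'->E->plug->E
Char 7 ('E'): step: R->2, L=5; E->plug->E->R->A->L->G->refl->B->L'->H->R'->A->plug->A
Char 8 ('H'): step: R->3, L=5; H->plug->H->R->G->L->A->refl->E->L'->F->R'->C->plug->D
Char 9 ('F'): step: R->4, L=5; F->plug->F->R->A->L->G->refl->B->L'->H->R'->H->plug->H
Char 10 ('C'): step: R->5, L=5; C->plug->D->R->C->L->D->refl->C->L'->E->R'->F->plug->F

Answer: DCBFFEADHF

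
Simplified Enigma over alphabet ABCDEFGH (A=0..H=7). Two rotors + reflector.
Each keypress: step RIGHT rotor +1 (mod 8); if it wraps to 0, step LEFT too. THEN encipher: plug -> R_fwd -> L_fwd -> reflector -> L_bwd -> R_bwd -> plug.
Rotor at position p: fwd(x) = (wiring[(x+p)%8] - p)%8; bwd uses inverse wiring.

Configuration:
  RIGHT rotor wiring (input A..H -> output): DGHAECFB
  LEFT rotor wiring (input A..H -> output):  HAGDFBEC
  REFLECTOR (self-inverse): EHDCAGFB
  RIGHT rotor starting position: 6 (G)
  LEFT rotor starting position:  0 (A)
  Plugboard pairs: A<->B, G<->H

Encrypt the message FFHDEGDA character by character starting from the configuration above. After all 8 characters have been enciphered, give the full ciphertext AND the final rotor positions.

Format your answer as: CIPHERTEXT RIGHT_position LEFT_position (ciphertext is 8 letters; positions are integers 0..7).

Char 1 ('F'): step: R->7, L=0; F->plug->F->R->F->L->B->refl->H->L'->A->R'->D->plug->D
Char 2 ('F'): step: R->0, L->1 (L advanced); F->plug->F->R->C->L->C->refl->D->L'->F->R'->G->plug->H
Char 3 ('H'): step: R->1, L=1; H->plug->G->R->A->L->H->refl->B->L'->G->R'->B->plug->A
Char 4 ('D'): step: R->2, L=1; D->plug->D->R->A->L->H->refl->B->L'->G->R'->B->plug->A
Char 5 ('E'): step: R->3, L=1; E->plug->E->R->G->L->B->refl->H->L'->A->R'->F->plug->F
Char 6 ('G'): step: R->4, L=1; G->plug->H->R->E->L->A->refl->E->L'->D->R'->G->plug->H
Char 7 ('D'): step: R->5, L=1; D->plug->D->R->G->L->B->refl->H->L'->A->R'->B->plug->A
Char 8 ('A'): step: R->6, L=1; A->plug->B->R->D->L->E->refl->A->L'->E->R'->H->plug->G
Final: ciphertext=DHAAFHAG, RIGHT=6, LEFT=1

Answer: DHAAFHAG 6 1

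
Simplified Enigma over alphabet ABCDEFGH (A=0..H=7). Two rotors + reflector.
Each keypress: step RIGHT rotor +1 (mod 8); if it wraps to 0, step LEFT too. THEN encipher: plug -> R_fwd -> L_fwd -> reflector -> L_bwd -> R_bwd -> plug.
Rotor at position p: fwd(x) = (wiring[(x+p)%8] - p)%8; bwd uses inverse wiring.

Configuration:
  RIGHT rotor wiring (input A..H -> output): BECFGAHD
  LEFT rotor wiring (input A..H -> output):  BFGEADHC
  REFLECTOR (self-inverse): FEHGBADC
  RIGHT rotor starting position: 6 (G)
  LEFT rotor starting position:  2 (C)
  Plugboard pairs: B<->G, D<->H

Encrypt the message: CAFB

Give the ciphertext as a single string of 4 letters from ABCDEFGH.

Char 1 ('C'): step: R->7, L=2; C->plug->C->R->F->L->A->refl->F->L'->E->R'->A->plug->A
Char 2 ('A'): step: R->0, L->3 (L advanced); A->plug->A->R->B->L->F->refl->A->L'->C->R'->C->plug->C
Char 3 ('F'): step: R->1, L=3; F->plug->F->R->G->L->C->refl->H->L'->E->R'->C->plug->C
Char 4 ('B'): step: R->2, L=3; B->plug->G->R->H->L->D->refl->G->L'->F->R'->E->plug->E

Answer: ACCE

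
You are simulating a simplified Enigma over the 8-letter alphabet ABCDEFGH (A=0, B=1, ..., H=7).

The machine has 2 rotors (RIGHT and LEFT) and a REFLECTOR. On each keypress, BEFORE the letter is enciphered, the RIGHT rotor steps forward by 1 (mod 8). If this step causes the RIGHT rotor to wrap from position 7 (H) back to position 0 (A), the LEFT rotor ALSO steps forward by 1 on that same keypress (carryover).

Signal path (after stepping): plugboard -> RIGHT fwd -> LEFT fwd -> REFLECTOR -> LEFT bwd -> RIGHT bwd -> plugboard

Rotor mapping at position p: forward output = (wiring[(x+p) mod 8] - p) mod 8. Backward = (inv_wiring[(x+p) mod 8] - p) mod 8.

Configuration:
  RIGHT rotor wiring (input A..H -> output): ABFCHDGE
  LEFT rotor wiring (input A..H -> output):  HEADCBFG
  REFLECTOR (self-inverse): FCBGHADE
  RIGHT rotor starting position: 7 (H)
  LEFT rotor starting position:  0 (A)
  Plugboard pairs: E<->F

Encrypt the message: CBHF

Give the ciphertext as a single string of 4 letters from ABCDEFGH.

Answer: BDBE

Derivation:
Char 1 ('C'): step: R->0, L->1 (L advanced); C->plug->C->R->F->L->E->refl->H->L'->B->R'->B->plug->B
Char 2 ('B'): step: R->1, L=1; B->plug->B->R->E->L->A->refl->F->L'->G->R'->D->plug->D
Char 3 ('H'): step: R->2, L=1; H->plug->H->R->H->L->G->refl->D->L'->A->R'->B->plug->B
Char 4 ('F'): step: R->3, L=1; F->plug->E->R->B->L->H->refl->E->L'->F->R'->F->plug->E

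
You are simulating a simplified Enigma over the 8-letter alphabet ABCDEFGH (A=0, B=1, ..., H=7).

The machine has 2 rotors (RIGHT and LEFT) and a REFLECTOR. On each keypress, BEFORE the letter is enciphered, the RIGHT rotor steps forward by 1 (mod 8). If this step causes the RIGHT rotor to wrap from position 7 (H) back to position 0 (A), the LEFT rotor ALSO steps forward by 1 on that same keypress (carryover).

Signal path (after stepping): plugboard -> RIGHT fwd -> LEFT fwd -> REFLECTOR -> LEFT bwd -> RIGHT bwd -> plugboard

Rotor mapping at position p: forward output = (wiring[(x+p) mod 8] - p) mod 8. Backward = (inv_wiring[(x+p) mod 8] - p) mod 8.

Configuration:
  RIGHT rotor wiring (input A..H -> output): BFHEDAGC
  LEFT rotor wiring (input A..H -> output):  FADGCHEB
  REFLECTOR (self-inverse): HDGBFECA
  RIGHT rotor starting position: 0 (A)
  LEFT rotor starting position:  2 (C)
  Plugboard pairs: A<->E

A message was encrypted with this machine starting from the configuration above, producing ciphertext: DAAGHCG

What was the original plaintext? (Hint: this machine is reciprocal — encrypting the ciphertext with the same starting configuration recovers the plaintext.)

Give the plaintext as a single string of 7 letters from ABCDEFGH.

Char 1 ('D'): step: R->1, L=2; D->plug->D->R->C->L->A->refl->H->L'->F->R'->F->plug->F
Char 2 ('A'): step: R->2, L=2; A->plug->E->R->E->L->C->refl->G->L'->H->R'->G->plug->G
Char 3 ('A'): step: R->3, L=2; A->plug->E->R->H->L->G->refl->C->L'->E->R'->H->plug->H
Char 4 ('G'): step: R->4, L=2; G->plug->G->R->D->L->F->refl->E->L'->B->R'->F->plug->F
Char 5 ('H'): step: R->5, L=2; H->plug->H->R->G->L->D->refl->B->L'->A->R'->E->plug->A
Char 6 ('C'): step: R->6, L=2; C->plug->C->R->D->L->F->refl->E->L'->B->R'->E->plug->A
Char 7 ('G'): step: R->7, L=2; G->plug->G->R->B->L->E->refl->F->L'->D->R'->A->plug->E

Answer: FGHFAAE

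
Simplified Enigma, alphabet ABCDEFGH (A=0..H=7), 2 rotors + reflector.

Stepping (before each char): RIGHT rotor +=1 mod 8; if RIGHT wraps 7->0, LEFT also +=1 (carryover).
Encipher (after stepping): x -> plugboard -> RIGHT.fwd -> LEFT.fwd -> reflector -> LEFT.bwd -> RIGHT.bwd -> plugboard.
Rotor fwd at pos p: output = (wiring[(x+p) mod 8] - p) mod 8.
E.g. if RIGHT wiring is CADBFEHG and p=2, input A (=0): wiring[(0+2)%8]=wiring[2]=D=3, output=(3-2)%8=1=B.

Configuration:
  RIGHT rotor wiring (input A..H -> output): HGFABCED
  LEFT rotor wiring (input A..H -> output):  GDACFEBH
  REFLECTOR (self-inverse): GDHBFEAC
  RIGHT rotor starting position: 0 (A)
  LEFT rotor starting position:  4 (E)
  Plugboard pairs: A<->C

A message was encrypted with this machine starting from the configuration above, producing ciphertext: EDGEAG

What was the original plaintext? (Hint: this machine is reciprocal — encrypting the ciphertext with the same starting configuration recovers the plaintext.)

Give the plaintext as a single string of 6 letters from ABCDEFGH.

Answer: ACEADD

Derivation:
Char 1 ('E'): step: R->1, L=4; E->plug->E->R->B->L->A->refl->G->L'->H->R'->C->plug->A
Char 2 ('D'): step: R->2, L=4; D->plug->D->R->A->L->B->refl->D->L'->D->R'->A->plug->C
Char 3 ('G'): step: R->3, L=4; G->plug->G->R->D->L->D->refl->B->L'->A->R'->E->plug->E
Char 4 ('E'): step: R->4, L=4; E->plug->E->R->D->L->D->refl->B->L'->A->R'->C->plug->A
Char 5 ('A'): step: R->5, L=4; A->plug->C->R->G->L->E->refl->F->L'->C->R'->D->plug->D
Char 6 ('G'): step: R->6, L=4; G->plug->G->R->D->L->D->refl->B->L'->A->R'->D->plug->D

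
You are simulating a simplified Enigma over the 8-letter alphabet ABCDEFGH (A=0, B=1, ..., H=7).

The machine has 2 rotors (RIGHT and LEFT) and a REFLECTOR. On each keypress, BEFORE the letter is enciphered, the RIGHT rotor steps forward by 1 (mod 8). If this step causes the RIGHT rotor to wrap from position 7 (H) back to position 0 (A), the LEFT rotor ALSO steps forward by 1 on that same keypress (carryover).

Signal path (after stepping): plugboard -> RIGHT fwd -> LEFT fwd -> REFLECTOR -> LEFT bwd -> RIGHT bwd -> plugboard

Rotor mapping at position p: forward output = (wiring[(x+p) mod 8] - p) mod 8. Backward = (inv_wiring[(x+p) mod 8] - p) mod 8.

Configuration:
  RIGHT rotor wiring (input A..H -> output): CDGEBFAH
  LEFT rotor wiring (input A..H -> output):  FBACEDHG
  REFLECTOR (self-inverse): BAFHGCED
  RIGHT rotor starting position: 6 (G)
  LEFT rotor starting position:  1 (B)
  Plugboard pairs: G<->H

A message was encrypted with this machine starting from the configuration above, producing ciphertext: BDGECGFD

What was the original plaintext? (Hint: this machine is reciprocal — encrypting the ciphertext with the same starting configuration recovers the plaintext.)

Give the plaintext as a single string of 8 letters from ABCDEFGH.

Char 1 ('B'): step: R->7, L=1; B->plug->B->R->D->L->D->refl->H->L'->B->R'->H->plug->G
Char 2 ('D'): step: R->0, L->2 (L advanced); D->plug->D->R->E->L->F->refl->C->L'->C->R'->A->plug->A
Char 3 ('G'): step: R->1, L=2; G->plug->H->R->B->L->A->refl->B->L'->D->R'->C->plug->C
Char 4 ('E'): step: R->2, L=2; E->plug->E->R->G->L->D->refl->H->L'->H->R'->C->plug->C
Char 5 ('C'): step: R->3, L=2; C->plug->C->R->C->L->C->refl->F->L'->E->R'->E->plug->E
Char 6 ('G'): step: R->4, L=2; G->plug->H->R->A->L->G->refl->E->L'->F->R'->A->plug->A
Char 7 ('F'): step: R->5, L=2; F->plug->F->R->B->L->A->refl->B->L'->D->R'->B->plug->B
Char 8 ('D'): step: R->6, L=2; D->plug->D->R->F->L->E->refl->G->L'->A->R'->E->plug->E

Answer: GACCEABE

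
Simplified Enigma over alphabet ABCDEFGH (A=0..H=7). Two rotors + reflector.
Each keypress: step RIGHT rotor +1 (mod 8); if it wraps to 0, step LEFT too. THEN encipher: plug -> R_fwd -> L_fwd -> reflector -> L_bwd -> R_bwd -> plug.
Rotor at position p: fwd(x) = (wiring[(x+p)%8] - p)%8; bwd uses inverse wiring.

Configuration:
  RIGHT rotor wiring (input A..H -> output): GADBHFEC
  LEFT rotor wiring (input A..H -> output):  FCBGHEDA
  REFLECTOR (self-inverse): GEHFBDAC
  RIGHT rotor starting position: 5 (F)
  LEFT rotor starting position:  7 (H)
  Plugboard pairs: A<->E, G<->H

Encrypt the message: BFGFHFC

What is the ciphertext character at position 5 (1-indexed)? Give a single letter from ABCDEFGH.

Char 1 ('B'): step: R->6, L=7; B->plug->B->R->E->L->H->refl->C->L'->D->R'->F->plug->F
Char 2 ('F'): step: R->7, L=7; F->plug->F->R->A->L->B->refl->E->L'->H->R'->B->plug->B
Char 3 ('G'): step: R->0, L->0 (L advanced); G->plug->H->R->C->L->B->refl->E->L'->F->R'->F->plug->F
Char 4 ('F'): step: R->1, L=0; F->plug->F->R->D->L->G->refl->A->L'->H->R'->A->plug->E
Char 5 ('H'): step: R->2, L=0; H->plug->G->R->E->L->H->refl->C->L'->B->R'->A->plug->E

E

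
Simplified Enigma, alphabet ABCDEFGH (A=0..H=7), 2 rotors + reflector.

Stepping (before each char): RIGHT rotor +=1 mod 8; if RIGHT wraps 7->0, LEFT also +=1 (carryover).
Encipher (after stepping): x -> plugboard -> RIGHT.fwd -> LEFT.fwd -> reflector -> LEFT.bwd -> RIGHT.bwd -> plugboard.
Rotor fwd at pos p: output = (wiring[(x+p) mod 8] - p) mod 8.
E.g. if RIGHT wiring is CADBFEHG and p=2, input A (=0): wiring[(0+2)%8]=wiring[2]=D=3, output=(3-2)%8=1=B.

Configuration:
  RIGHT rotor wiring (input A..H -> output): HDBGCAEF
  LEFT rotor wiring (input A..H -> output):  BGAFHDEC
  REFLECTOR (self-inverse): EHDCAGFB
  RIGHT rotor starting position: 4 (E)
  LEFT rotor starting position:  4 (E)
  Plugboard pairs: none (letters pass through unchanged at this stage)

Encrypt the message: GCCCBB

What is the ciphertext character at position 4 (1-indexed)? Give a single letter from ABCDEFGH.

Char 1 ('G'): step: R->5, L=4; G->plug->G->R->B->L->H->refl->B->L'->H->R'->B->plug->B
Char 2 ('C'): step: R->6, L=4; C->plug->C->R->B->L->H->refl->B->L'->H->R'->B->plug->B
Char 3 ('C'): step: R->7, L=4; C->plug->C->R->E->L->F->refl->G->L'->D->R'->F->plug->F
Char 4 ('C'): step: R->0, L->5 (L advanced); C->plug->C->R->B->L->H->refl->B->L'->E->R'->G->plug->G

G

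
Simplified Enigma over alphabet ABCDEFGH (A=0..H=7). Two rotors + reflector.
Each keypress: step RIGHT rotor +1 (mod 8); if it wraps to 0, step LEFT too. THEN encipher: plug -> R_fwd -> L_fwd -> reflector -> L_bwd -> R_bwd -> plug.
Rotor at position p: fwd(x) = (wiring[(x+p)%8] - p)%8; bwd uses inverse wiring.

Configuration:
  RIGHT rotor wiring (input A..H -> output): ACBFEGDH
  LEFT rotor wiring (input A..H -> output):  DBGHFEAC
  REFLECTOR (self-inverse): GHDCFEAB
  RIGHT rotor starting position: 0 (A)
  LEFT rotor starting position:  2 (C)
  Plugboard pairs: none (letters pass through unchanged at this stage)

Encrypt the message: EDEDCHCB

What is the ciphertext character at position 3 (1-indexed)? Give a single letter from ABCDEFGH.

Char 1 ('E'): step: R->1, L=2; E->plug->E->R->F->L->A->refl->G->L'->E->R'->C->plug->C
Char 2 ('D'): step: R->2, L=2; D->plug->D->R->E->L->G->refl->A->L'->F->R'->F->plug->F
Char 3 ('E'): step: R->3, L=2; E->plug->E->R->E->L->G->refl->A->L'->F->R'->F->plug->F

F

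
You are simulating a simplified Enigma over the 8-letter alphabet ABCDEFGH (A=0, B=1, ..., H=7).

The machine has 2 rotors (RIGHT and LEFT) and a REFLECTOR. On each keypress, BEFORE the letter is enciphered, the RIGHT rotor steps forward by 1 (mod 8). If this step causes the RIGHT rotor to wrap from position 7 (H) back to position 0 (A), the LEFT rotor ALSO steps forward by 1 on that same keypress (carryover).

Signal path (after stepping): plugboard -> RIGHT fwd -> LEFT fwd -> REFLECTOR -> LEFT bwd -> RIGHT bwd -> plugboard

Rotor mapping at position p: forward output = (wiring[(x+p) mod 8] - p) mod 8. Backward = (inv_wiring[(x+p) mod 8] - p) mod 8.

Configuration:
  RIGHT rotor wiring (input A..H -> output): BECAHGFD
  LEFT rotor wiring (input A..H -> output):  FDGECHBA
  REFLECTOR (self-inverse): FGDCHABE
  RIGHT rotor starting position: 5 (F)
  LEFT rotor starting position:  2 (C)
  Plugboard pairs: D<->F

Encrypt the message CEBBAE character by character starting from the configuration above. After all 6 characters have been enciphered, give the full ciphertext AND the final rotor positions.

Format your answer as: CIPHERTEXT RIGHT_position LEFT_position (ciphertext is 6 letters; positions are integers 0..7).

Char 1 ('C'): step: R->6, L=2; C->plug->C->R->D->L->F->refl->A->L'->C->R'->F->plug->D
Char 2 ('E'): step: R->7, L=2; E->plug->E->R->B->L->C->refl->D->L'->G->R'->H->plug->H
Char 3 ('B'): step: R->0, L->3 (L advanced); B->plug->B->R->E->L->F->refl->A->L'->G->R'->F->plug->D
Char 4 ('B'): step: R->1, L=3; B->plug->B->R->B->L->H->refl->E->L'->C->R'->G->plug->G
Char 5 ('A'): step: R->2, L=3; A->plug->A->R->A->L->B->refl->G->L'->D->R'->E->plug->E
Char 6 ('E'): step: R->3, L=3; E->plug->E->R->A->L->B->refl->G->L'->D->R'->C->plug->C
Final: ciphertext=DHDGEC, RIGHT=3, LEFT=3

Answer: DHDGEC 3 3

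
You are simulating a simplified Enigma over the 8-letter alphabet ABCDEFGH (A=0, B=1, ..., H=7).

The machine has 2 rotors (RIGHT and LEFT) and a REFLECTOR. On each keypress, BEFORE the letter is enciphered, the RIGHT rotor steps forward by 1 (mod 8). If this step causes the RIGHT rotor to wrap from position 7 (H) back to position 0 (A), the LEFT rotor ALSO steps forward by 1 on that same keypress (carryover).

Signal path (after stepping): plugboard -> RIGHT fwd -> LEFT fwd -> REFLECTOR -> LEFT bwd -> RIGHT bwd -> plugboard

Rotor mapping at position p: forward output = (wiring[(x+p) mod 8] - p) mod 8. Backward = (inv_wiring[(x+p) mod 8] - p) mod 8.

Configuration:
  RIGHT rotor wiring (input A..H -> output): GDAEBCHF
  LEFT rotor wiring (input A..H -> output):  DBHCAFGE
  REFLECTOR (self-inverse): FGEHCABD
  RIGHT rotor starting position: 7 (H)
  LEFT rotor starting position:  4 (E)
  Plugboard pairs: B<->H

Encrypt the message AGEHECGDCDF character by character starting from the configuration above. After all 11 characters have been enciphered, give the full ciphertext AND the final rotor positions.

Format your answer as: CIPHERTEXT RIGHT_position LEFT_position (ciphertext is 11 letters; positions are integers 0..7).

Char 1 ('A'): step: R->0, L->5 (L advanced); A->plug->A->R->G->L->F->refl->A->L'->A->R'->C->plug->C
Char 2 ('G'): step: R->1, L=5; G->plug->G->R->E->L->E->refl->C->L'->F->R'->H->plug->B
Char 3 ('E'): step: R->2, L=5; E->plug->E->R->F->L->C->refl->E->L'->E->R'->G->plug->G
Char 4 ('H'): step: R->3, L=5; H->plug->B->R->G->L->F->refl->A->L'->A->R'->G->plug->G
Char 5 ('E'): step: R->4, L=5; E->plug->E->R->C->L->H->refl->D->L'->H->R'->F->plug->F
Char 6 ('C'): step: R->5, L=5; C->plug->C->R->A->L->A->refl->F->L'->G->R'->E->plug->E
Char 7 ('G'): step: R->6, L=5; G->plug->G->R->D->L->G->refl->B->L'->B->R'->A->plug->A
Char 8 ('D'): step: R->7, L=5; D->plug->D->R->B->L->B->refl->G->L'->D->R'->G->plug->G
Char 9 ('C'): step: R->0, L->6 (L advanced); C->plug->C->R->A->L->A->refl->F->L'->C->R'->F->plug->F
Char 10 ('D'): step: R->1, L=6; D->plug->D->R->A->L->A->refl->F->L'->C->R'->A->plug->A
Char 11 ('F'): step: R->2, L=6; F->plug->F->R->D->L->D->refl->H->L'->H->R'->C->plug->C
Final: ciphertext=CBGGFEAGFAC, RIGHT=2, LEFT=6

Answer: CBGGFEAGFAC 2 6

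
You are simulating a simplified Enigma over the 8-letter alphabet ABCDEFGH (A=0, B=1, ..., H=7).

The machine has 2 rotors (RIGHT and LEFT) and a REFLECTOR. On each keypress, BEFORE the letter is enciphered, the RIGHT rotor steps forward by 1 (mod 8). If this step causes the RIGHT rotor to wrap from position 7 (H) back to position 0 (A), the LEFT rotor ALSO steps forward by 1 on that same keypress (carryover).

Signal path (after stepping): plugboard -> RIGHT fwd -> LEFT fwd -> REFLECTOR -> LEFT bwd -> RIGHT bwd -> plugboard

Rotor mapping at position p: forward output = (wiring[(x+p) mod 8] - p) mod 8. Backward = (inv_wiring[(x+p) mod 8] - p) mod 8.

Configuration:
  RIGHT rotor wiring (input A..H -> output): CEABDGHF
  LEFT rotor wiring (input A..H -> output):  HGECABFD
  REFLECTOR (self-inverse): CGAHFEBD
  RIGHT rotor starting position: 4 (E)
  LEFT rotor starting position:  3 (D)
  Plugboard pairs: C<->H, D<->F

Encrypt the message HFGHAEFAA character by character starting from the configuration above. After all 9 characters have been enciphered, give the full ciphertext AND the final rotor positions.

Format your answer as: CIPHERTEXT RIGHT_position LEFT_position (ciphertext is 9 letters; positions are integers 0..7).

Answer: CCEFGAHBH 5 4

Derivation:
Char 1 ('H'): step: R->5, L=3; H->plug->C->R->A->L->H->refl->D->L'->G->R'->H->plug->C
Char 2 ('F'): step: R->6, L=3; F->plug->D->R->G->L->D->refl->H->L'->A->R'->H->plug->C
Char 3 ('G'): step: R->7, L=3; G->plug->G->R->H->L->B->refl->G->L'->C->R'->E->plug->E
Char 4 ('H'): step: R->0, L->4 (L advanced); H->plug->C->R->A->L->E->refl->F->L'->B->R'->D->plug->F
Char 5 ('A'): step: R->1, L=4; A->plug->A->R->D->L->H->refl->D->L'->E->R'->G->plug->G
Char 6 ('E'): step: R->2, L=4; E->plug->E->R->F->L->C->refl->A->L'->G->R'->A->plug->A
Char 7 ('F'): step: R->3, L=4; F->plug->D->R->E->L->D->refl->H->L'->D->R'->C->plug->H
Char 8 ('A'): step: R->4, L=4; A->plug->A->R->H->L->G->refl->B->L'->C->R'->B->plug->B
Char 9 ('A'): step: R->5, L=4; A->plug->A->R->B->L->F->refl->E->L'->A->R'->C->plug->H
Final: ciphertext=CCEFGAHBH, RIGHT=5, LEFT=4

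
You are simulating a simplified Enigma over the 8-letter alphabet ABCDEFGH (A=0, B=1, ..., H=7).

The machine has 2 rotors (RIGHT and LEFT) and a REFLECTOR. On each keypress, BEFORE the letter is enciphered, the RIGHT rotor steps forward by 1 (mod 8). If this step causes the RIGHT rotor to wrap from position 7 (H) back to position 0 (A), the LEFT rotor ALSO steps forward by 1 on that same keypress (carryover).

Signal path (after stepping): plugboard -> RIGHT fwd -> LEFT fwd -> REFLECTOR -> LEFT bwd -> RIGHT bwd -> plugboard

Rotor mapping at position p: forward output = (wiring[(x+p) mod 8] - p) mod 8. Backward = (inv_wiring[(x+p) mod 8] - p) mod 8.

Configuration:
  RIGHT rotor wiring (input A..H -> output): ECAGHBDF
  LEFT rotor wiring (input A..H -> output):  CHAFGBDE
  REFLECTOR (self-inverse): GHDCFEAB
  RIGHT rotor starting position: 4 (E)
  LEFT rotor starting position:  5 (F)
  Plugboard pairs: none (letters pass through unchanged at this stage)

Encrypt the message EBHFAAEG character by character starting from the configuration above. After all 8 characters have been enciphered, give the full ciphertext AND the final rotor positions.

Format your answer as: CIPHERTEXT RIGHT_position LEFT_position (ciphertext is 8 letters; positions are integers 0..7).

Answer: AEBDDEDC 4 6

Derivation:
Char 1 ('E'): step: R->5, L=5; E->plug->E->R->F->L->D->refl->C->L'->E->R'->A->plug->A
Char 2 ('B'): step: R->6, L=5; B->plug->B->R->H->L->B->refl->H->L'->C->R'->E->plug->E
Char 3 ('H'): step: R->7, L=5; H->plug->H->R->E->L->C->refl->D->L'->F->R'->B->plug->B
Char 4 ('F'): step: R->0, L->6 (L advanced); F->plug->F->R->B->L->G->refl->A->L'->G->R'->D->plug->D
Char 5 ('A'): step: R->1, L=6; A->plug->A->R->B->L->G->refl->A->L'->G->R'->D->plug->D
Char 6 ('A'): step: R->2, L=6; A->plug->A->R->G->L->A->refl->G->L'->B->R'->E->plug->E
Char 7 ('E'): step: R->3, L=6; E->plug->E->R->C->L->E->refl->F->L'->A->R'->D->plug->D
Char 8 ('G'): step: R->4, L=6; G->plug->G->R->E->L->C->refl->D->L'->H->R'->C->plug->C
Final: ciphertext=AEBDDEDC, RIGHT=4, LEFT=6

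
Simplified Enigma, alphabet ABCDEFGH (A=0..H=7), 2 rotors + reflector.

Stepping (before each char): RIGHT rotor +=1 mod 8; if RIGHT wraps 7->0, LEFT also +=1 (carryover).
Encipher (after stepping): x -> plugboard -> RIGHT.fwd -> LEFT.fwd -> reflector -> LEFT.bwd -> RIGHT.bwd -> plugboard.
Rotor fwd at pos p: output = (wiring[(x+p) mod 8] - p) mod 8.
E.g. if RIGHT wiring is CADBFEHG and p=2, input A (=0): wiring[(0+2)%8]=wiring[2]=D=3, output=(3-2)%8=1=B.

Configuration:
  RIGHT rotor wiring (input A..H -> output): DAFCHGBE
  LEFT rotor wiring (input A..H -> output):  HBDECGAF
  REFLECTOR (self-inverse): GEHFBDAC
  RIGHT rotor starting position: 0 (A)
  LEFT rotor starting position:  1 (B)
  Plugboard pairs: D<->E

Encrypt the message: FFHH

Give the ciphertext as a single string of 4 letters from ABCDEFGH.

Char 1 ('F'): step: R->1, L=1; F->plug->F->R->A->L->A->refl->G->L'->H->R'->A->plug->A
Char 2 ('F'): step: R->2, L=1; F->plug->F->R->C->L->D->refl->F->L'->E->R'->D->plug->E
Char 3 ('H'): step: R->3, L=1; H->plug->H->R->C->L->D->refl->F->L'->E->R'->B->plug->B
Char 4 ('H'): step: R->4, L=1; H->plug->H->R->G->L->E->refl->B->L'->D->R'->A->plug->A

Answer: AEBA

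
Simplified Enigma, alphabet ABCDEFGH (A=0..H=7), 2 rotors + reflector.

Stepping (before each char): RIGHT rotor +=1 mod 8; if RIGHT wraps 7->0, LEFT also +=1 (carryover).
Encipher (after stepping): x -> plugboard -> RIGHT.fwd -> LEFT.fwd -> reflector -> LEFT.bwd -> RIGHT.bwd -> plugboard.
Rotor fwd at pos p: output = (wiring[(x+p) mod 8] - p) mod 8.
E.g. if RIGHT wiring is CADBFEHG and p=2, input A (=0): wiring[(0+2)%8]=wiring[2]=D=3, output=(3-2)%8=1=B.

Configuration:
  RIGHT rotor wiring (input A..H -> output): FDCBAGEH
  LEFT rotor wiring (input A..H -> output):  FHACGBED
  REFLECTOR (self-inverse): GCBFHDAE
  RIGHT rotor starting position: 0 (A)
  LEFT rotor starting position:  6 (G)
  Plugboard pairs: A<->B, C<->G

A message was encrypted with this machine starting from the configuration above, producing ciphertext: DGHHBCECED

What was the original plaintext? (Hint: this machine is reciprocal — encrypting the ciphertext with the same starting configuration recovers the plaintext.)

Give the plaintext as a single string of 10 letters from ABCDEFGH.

Char 1 ('D'): step: R->1, L=6; D->plug->D->R->H->L->D->refl->F->L'->B->R'->B->plug->A
Char 2 ('G'): step: R->2, L=6; G->plug->C->R->G->L->A->refl->G->L'->A->R'->A->plug->B
Char 3 ('H'): step: R->3, L=6; H->plug->H->R->H->L->D->refl->F->L'->B->R'->D->plug->D
Char 4 ('H'): step: R->4, L=6; H->plug->H->R->F->L->E->refl->H->L'->C->R'->B->plug->A
Char 5 ('B'): step: R->5, L=6; B->plug->A->R->B->L->F->refl->D->L'->H->R'->B->plug->A
Char 6 ('C'): step: R->6, L=6; C->plug->G->R->C->L->H->refl->E->L'->F->R'->D->plug->D
Char 7 ('E'): step: R->7, L=6; E->plug->E->R->C->L->H->refl->E->L'->F->R'->H->plug->H
Char 8 ('C'): step: R->0, L->7 (L advanced); C->plug->G->R->E->L->D->refl->F->L'->H->R'->H->plug->H
Char 9 ('E'): step: R->1, L=7; E->plug->E->R->F->L->H->refl->E->L'->A->R'->C->plug->G
Char 10 ('D'): step: R->2, L=7; D->plug->D->R->E->L->D->refl->F->L'->H->R'->B->plug->A

Answer: ABDAADHHGA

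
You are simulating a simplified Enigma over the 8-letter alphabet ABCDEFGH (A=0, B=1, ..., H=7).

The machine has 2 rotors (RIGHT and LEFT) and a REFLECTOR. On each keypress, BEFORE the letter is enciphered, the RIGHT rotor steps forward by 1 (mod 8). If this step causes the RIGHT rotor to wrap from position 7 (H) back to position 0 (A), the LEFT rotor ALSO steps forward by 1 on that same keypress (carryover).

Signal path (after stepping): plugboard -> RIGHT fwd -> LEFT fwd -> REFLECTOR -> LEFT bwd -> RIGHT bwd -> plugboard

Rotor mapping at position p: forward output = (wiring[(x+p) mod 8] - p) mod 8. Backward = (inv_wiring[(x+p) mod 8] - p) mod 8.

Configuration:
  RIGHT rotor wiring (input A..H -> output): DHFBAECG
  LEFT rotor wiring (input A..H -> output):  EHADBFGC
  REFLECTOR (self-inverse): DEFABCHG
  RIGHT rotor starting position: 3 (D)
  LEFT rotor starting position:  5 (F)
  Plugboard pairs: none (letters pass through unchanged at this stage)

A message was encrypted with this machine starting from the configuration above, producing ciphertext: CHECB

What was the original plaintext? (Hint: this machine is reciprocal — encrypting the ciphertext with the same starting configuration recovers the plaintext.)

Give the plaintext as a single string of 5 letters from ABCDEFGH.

Char 1 ('C'): step: R->4, L=5; C->plug->C->R->G->L->G->refl->H->L'->D->R'->F->plug->F
Char 2 ('H'): step: R->5, L=5; H->plug->H->R->D->L->H->refl->G->L'->G->R'->D->plug->D
Char 3 ('E'): step: R->6, L=5; E->plug->E->R->H->L->E->refl->B->L'->B->R'->D->plug->D
Char 4 ('C'): step: R->7, L=5; C->plug->C->R->A->L->A->refl->D->L'->F->R'->G->plug->G
Char 5 ('B'): step: R->0, L->6 (L advanced); B->plug->B->R->H->L->H->refl->G->L'->C->R'->G->plug->G

Answer: FDDGG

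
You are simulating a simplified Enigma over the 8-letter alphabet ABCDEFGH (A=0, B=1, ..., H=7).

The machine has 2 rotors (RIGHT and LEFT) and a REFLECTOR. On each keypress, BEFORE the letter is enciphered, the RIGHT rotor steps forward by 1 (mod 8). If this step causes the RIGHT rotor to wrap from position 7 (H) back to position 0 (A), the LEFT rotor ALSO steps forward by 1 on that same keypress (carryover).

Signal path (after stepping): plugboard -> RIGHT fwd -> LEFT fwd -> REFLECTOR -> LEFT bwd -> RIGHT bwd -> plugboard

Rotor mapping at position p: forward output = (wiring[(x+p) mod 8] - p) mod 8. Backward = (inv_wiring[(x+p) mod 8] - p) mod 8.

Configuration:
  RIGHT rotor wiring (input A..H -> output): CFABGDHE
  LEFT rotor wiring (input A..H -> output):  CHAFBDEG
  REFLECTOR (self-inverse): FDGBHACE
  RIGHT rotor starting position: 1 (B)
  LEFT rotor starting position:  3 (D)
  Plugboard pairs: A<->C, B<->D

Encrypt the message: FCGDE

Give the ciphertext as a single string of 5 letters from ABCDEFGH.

Char 1 ('F'): step: R->2, L=3; F->plug->F->R->C->L->A->refl->F->L'->H->R'->B->plug->D
Char 2 ('C'): step: R->3, L=3; C->plug->A->R->G->L->E->refl->H->L'->F->R'->H->plug->H
Char 3 ('G'): step: R->4, L=3; G->plug->G->R->E->L->D->refl->B->L'->D->R'->C->plug->A
Char 4 ('D'): step: R->5, L=3; D->plug->B->R->C->L->A->refl->F->L'->H->R'->C->plug->A
Char 5 ('E'): step: R->6, L=3; E->plug->E->R->C->L->A->refl->F->L'->H->R'->D->plug->B

Answer: DHAAB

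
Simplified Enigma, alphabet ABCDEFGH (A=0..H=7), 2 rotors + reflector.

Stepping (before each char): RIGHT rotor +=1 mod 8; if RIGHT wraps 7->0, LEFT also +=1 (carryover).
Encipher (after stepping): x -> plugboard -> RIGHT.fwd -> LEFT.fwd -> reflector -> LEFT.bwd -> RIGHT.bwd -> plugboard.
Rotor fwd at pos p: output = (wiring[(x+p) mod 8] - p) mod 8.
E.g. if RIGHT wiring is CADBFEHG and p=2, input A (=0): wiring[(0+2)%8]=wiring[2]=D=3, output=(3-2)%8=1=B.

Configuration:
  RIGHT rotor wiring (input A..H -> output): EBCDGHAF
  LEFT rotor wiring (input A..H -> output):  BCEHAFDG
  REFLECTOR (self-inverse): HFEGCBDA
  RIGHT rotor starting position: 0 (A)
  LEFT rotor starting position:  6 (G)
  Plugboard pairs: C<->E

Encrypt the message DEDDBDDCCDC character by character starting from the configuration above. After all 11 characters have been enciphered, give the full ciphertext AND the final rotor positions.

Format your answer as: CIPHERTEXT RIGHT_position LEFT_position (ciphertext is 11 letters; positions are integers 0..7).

Answer: AGAHGEAEEFG 3 7

Derivation:
Char 1 ('D'): step: R->1, L=6; D->plug->D->R->F->L->B->refl->F->L'->A->R'->A->plug->A
Char 2 ('E'): step: R->2, L=6; E->plug->C->R->E->L->G->refl->D->L'->C->R'->G->plug->G
Char 3 ('D'): step: R->3, L=6; D->plug->D->R->F->L->B->refl->F->L'->A->R'->A->plug->A
Char 4 ('D'): step: R->4, L=6; D->plug->D->R->B->L->A->refl->H->L'->H->R'->H->plug->H
Char 5 ('B'): step: R->5, L=6; B->plug->B->R->D->L->E->refl->C->L'->G->R'->G->plug->G
Char 6 ('D'): step: R->6, L=6; D->plug->D->R->D->L->E->refl->C->L'->G->R'->C->plug->E
Char 7 ('D'): step: R->7, L=6; D->plug->D->R->D->L->E->refl->C->L'->G->R'->A->plug->A
Char 8 ('C'): step: R->0, L->7 (L advanced); C->plug->E->R->G->L->G->refl->D->L'->C->R'->C->plug->E
Char 9 ('C'): step: R->1, L=7; C->plug->E->R->G->L->G->refl->D->L'->C->R'->C->plug->E
Char 10 ('D'): step: R->2, L=7; D->plug->D->R->F->L->B->refl->F->L'->D->R'->F->plug->F
Char 11 ('C'): step: R->3, L=7; C->plug->E->R->C->L->D->refl->G->L'->G->R'->G->plug->G
Final: ciphertext=AGAHGEAEEFG, RIGHT=3, LEFT=7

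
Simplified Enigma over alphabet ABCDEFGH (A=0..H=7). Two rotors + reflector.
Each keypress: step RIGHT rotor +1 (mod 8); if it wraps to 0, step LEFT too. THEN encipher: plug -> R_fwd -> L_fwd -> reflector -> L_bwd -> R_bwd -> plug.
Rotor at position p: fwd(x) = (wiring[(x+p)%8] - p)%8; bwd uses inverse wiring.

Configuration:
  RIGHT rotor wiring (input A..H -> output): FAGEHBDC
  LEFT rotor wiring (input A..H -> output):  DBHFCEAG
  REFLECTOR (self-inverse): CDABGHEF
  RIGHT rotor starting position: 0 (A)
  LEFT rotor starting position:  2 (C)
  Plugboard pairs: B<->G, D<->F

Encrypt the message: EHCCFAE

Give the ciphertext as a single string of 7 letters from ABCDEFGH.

Answer: AEAHBGH

Derivation:
Char 1 ('E'): step: R->1, L=2; E->plug->E->R->A->L->F->refl->H->L'->H->R'->A->plug->A
Char 2 ('H'): step: R->2, L=2; H->plug->H->R->G->L->B->refl->D->L'->B->R'->E->plug->E
Char 3 ('C'): step: R->3, L=2; C->plug->C->R->G->L->B->refl->D->L'->B->R'->A->plug->A
Char 4 ('C'): step: R->4, L=2; C->plug->C->R->H->L->H->refl->F->L'->A->R'->H->plug->H
Char 5 ('F'): step: R->5, L=2; F->plug->D->R->A->L->F->refl->H->L'->H->R'->G->plug->B
Char 6 ('A'): step: R->6, L=2; A->plug->A->R->F->L->E->refl->G->L'->E->R'->B->plug->G
Char 7 ('E'): step: R->7, L=2; E->plug->E->R->F->L->E->refl->G->L'->E->R'->H->plug->H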